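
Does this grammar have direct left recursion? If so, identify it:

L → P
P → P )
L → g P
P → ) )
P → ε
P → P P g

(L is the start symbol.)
Yes, P is left-recursive

Direct left recursion occurs when N → N α for some non-terminal N (the right-hand side begins with the left-hand side itself).

L → P: starts with P
P → P ): LEFT RECURSIVE (starts with P)
L → g P: starts with g
P → ) ): starts with ')'
P → ε: starts with ε
P → P P g: LEFT RECURSIVE (starts with P)

The grammar has direct left recursion on: P.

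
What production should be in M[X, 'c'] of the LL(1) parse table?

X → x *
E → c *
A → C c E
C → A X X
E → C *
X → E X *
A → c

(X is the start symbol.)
X → E X *

To find M[X, 'c'], we find productions for X where 'c' is in the predict set (PREDICT(N → α) = (FIRST(α) \ {ε}) ∪ (FOLLOW(N) if α ⇒* ε)).

Relevant sets:
  FIRST(E) = { 'c' }

X → x *: PREDICT = { 'x' }
X → E X *: PREDICT = { 'c' }
  'c' is in predict set, so this production goes in M[X, 'c']

M[X, 'c'] = X → E X *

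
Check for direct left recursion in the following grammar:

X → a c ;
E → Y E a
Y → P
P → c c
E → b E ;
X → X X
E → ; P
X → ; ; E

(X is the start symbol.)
Direct left recursion occurs when N → N α for some non-terminal N (the right-hand side begins with the left-hand side itself).

X → a c ;: starts with a
E → Y E a: starts with Y
Y → P: starts with P
P → c c: starts with c
E → b E ;: starts with b
X → X X: LEFT RECURSIVE (starts with X)
E → ; P: starts with ';'
X → ; ; E: starts with ';'

The grammar has direct left recursion on: X.

Answer: Yes, X is left-recursive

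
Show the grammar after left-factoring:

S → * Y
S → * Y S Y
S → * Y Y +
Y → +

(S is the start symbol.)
S → * Y S'
S' → ε
S' → S Y
S' → Y +
Y → +

Left-factoring transforms A → αβ₁ | αβ₂ into A → αA' and A' → β₁ | β₂
(α is the longest common prefix among the alternatives). Repeat until
no nonterminal has two alternatives with a common prefix.

Round 1: S has alternatives sharing prefix '* Y'. Introduce S': S → * Y S'
  Add: S' → ε
  Add: S' → S Y
  Add: S' → Y +

No remaining common prefixes — done.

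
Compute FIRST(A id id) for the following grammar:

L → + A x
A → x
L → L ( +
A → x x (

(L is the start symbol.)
{ 'x' }

FIRST sets of the non-terminals involved (from the grammar, by fixed-point iteration):
  FIRST(A) = { 'x' }

To compute FIRST(A id id), process the symbols left to right:
Symbol A is a non-terminal. Add FIRST(A) \ {ε} = { 'x' }
A is not nullable (ε ∉ FIRST(A)), so stop here.
FIRST(A id id) = { 'x' }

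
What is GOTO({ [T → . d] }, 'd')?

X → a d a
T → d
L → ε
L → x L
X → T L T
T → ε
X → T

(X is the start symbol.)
{ [T → d .] }

GOTO(I, 'd') = CLOSURE({ [A → αX.β] : [A → α.Xβ] ∈ I, X = 'd' })

Items with dot before 'd', with the dot advanced:
  [T → . d] → [T → d .]
Closure adds nothing (no advanced item has the dot before a non-terminal).

GOTO = { [T → d .] }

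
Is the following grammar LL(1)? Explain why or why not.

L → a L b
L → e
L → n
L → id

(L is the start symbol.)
Yes, the grammar is LL(1).

For L:
  PREDICT(L → a L b) = { 'a' }
  PREDICT(L → e) = { 'e' }
  PREDICT(L → n) = { 'n' }
  PREDICT(L → id) = { 'id' }

All predict sets are disjoint. The grammar IS LL(1).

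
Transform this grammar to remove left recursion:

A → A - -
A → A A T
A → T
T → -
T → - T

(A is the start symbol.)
A → T A'
A' → - - A'
A' → A T A'
A' → ε
T → -
T → - T

A is directly left-recursive. The standard transformation for
  A → A α₁ | ... | A α_m | β₁ | ... | β_n
is
  A  → β₁ A' | ... | β_n A'
  A' → α₁ A' | ... | α_m A' | ε

A → T becomes A → T A'
A → A - - becomes A' → - - A'
A → A A T becomes A' → A T A'
Add A' → ε

Productions for other non-terminals are unchanged:
  T → -
  T → - T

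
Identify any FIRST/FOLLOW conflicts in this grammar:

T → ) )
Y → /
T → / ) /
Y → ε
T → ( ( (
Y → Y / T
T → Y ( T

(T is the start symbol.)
Yes. Y → '/' with FOLLOW(Y) on { '/' }; Y → Y '/' T with FOLLOW(Y) on { '/' }

A FIRST/FOLLOW conflict occurs when a non-terminal N has a nullable alternative N → β (β ⇒* ε) and another alternative N → α with FIRST(α) ∩ FOLLOW(N) ≠ ∅: on such a lookahead the parser cannot decide between expanding α and letting N vanish via β.

Nullable non-terminals: Y.
FIRST sets used below: FIRST(Y) = { '/', ε }

Y: nullable alternative(s) Y → ε; FOLLOW(Y) = { '(', '/' }
  Y → /: FIRST \ {ε} = { '/' } — overlaps FOLLOW(Y) on { '/' }: CONFLICT
  Y → ε: FIRST \ {ε} = { } — this is the only nullable alternative, skip
  Y → Y / T: FIRST \ {ε} = { '/' } — overlaps FOLLOW(Y) on { '/' }: CONFLICT

T has no nullable alternative, so no FIRST/FOLLOW check is needed there.

So the grammar has 2 FIRST/FOLLOW conflicts (marked CONFLICT above).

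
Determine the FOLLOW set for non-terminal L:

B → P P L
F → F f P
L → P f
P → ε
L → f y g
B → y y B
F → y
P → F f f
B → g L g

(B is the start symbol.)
In B → P P L: L is at the end, add FOLLOW(B)
In B → g L g: L is followed by g, add FIRST(g) \ {ε} = { 'g' }

The FOLLOW sets referred to above (computed the same way, to a fixed point):
  FOLLOW(B) = { $ }

Taking the union: FOLLOW(L) = { $, 'g' }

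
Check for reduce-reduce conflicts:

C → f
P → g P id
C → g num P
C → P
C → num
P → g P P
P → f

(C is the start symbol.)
A reduce-reduce conflict occurs when an LR(0) state has two complete items [A → α .] and [B → β .] — both call for a reduction, and with no lookahead the parser cannot choose between them.

Augment with C' → C and build the canonical LR(0) collection (I0 = CLOSURE({[C' → . C]}), then GOTO on every symbol after a dot until no new states appear). It has 13 states:
  I0: { [C → . P], [C → . f], [C → . g num P], [C → . num], [C' → . C], [P → . f], [P → . g P P], [P → . g P id] }  — shift
  I1: { [C' → C .] }  — accept
  I2: { [C → P .] }  — reduce
  I3: { [C → f .], [P → f .] }  — 2 reduces
  I4: { [C → g . num P], [P → . f], [P → . g P P], [P → . g P id], [P → g . P P], [P → g . P id] }  — shift
  I5: { [C → num .] }  — reduce
  I6: { [P → . f], [P → . g P P], [P → . g P id], [P → g P . P], [P → g P . id] }  — shift
  I7: { [P → f .] }  — reduce
  I8: { [P → . f], [P → . g P P], [P → . g P id], [P → g . P P], [P → g . P id] }  — shift
  I9: { [C → g num . P], [P → . f], [P → . g P P], [P → . g P id] }  — shift
  I10: { [C → g num P .] }  — reduce
  I11: { [P → g P P .] }  — reduce
  I12: { [P → g P id .] }  — reduce

I3 contains complete items [C → f .], [P → f .] — reduce-reduce conflict.

Answer: Yes — I3: [C → f .] vs [P → f .]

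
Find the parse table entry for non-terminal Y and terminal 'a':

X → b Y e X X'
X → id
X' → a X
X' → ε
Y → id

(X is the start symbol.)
To find M[Y, 'a'], we find productions for Y where 'a' is in the predict set (PREDICT(N → α) = (FIRST(α) \ {ε}) ∪ (FOLLOW(N) if α ⇒* ε)).

Y → id: PREDICT = { 'id' }

M[Y, 'a'] is empty (no production applies)

Answer: Empty (error entry)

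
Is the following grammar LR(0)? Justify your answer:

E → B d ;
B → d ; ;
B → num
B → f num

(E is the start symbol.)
A grammar is LR(0) if no state in the canonical LR(0) collection has:
  - both a shift item (dot before a terminal) and a complete item (shift-reduce conflict), or
  - two or more complete items (reduce-reduce conflict; the accept item [E' → E .] counts as a complete item here).

Augment with E' → E and build the canonical LR(0) collection (I0 = CLOSURE({[E' → . E]}), then GOTO on every symbol after a dot until no new states appear). It has 11 states:
  I0: { [B → . d ; ;], [B → . f num], [B → . num], [E → . B d ;], [E' → . E] }  — shift
  I1: { [E → B . d ;] }  — shift
  I2: { [E' → E .] }  — accept
  I3: { [B → d . ; ;] }  — shift
  I4: { [B → f . num] }  — shift
  I5: { [B → num .] }  — reduce
  I6: { [B → f num .] }  — reduce
  I7: { [B → d ; . ;] }  — shift
  I8: { [B → d ; ; .] }  — reduce
  I9: { [E → B d . ;] }  — shift
  I10: { [E → B d ; .] }  — reduce

Every state is either a pure shift/goto state or contains exactly one complete item and nothing to shift — no conflicts. The grammar is LR(0).

Answer: Yes, the grammar is LR(0)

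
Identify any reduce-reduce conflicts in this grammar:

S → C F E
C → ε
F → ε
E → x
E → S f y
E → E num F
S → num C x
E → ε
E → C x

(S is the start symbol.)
Yes — I6: [C → .] vs [E → .]

A reduce-reduce conflict occurs when an LR(0) state has two complete items [A → α .] and [B → β .] — both call for a reduction, and with no lookahead the parser cannot choose between them.

Augment with S' → S and build the canonical LR(0) collection (I0 = CLOSURE({[S' → . S]}), then GOTO on every symbol after a dot until no new states appear). It has 16 states:
  I0: { [C → .], [S → . C F E], [S → . num C x], [S' → . S] }  — shift, reduce
  I1: { [F → .], [S → C . F E] }  — reduce
  I2: { [S' → S .] }  — accept
  I3: { [C → .], [S → num . C x] }  — reduce
  I4: { [S → num C . x] }  — shift
  I5: { [S → num C x .] }  — reduce
  I6: { [C → .], [E → . C x], [E → . E num F], [E → . S f y], [E → . x], [E → .], [S → . C F E], [S → . num C x], [S → C F . E] }  — shift, 2 reduces
  I7: { [E → C . x], [F → .], [S → C . F E] }  — shift, reduce
  I8: { [E → E . num F], [S → C F E .] }  — shift, reduce
  I9: { [E → S . f y] }  — shift
  I10: { [E → x .] }  — reduce
  I11: { [E → S f . y] }  — shift
  I12: { [E → S f y .] }  — reduce
  I13: { [E → E num . F], [F → .] }  — reduce
  I14: { [E → E num F .] }  — reduce
  I15: { [E → C x .] }  — reduce

I6 contains complete items [C → .], [E → .] — reduce-reduce conflict.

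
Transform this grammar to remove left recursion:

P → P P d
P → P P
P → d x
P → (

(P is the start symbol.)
P is directly left-recursive. The standard transformation for
  A → A α₁ | ... | A α_m | β₁ | ... | β_n
is
  A  → β₁ A' | ... | β_n A'
  A' → α₁ A' | ... | α_m A' | ε

P → d x becomes P → d x P'
P → ( becomes P → ( P'
P → P P d becomes P' → P d P'
P → P P becomes P' → P P'
Add P' → ε

Resulting grammar:
P → d x P'
P → ( P'
P' → P d P'
P' → P P'
P' → ε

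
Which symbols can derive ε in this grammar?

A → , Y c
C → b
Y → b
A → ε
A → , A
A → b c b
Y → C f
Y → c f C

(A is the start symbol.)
A non-terminal is nullable if it can derive ε (the empty string): either it has an ε-production, or it has a production whose right-hand side consists entirely of nullable non-terminals.

ε-productions: A → ε
So A is immediately nullable.
No further non-terminal can be added: every production for the remaining non-terminals contains a terminal or a non-nullable non-terminal.
Nullable = { 'A' }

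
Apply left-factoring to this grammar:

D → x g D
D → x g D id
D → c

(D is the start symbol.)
D → x g D D'
D' → ε
D' → id
D → c

Left-factoring transforms A → αβ₁ | αβ₂ into A → αA' and A' → β₁ | β₂
(α is the longest common prefix among the alternatives). Repeat until
no nonterminal has two alternatives with a common prefix.

Round 1: D has alternatives sharing prefix 'x g D'. Introduce D': D → x g D D'
  Add: D' → ε
  Add: D' → id

No remaining common prefixes — done.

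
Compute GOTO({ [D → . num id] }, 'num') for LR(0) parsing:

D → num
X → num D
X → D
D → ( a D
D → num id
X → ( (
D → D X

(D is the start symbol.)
GOTO(I, 'num') = CLOSURE({ [A → αX.β] : [A → α.Xβ] ∈ I, X = 'num' })

Items with dot before 'num', with the dot advanced:
  [D → . num id] → [D → num . id]
Closure adds nothing (no advanced item has the dot before a non-terminal).

GOTO = { [D → num . id] }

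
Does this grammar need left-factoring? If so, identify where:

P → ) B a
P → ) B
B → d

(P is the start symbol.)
Left-factoring is needed when two productions for the same non-terminal
share a common prefix on the right-hand side.

Productions for P:
  P → ) B a
  P → ) B

Found common prefix ') B' in productions for P

Answer: Yes, P has productions with common prefix ') B'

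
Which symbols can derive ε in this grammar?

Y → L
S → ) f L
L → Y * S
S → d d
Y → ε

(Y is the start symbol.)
ε-productions: Y → ε
So Y is immediately nullable.
No further non-terminal can be added: every production for the remaining non-terminals contains a terminal or a non-nullable non-terminal.
Nullable = { 'Y' }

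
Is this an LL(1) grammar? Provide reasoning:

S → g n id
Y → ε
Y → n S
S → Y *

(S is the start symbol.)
A grammar is LL(1) if for each non-terminal N with multiple productions, the predict sets of those productions are pairwise disjoint, where PREDICT(N → α) = (FIRST(α) \ {ε}) ∪ (FOLLOW(N) if α ⇒* ε).

Relevant sets:
  FIRST(Y) = { 'n', ε }
  FOLLOW(Y) = { '*' }

For S:
  PREDICT(S → g n id) = { 'g' }
  PREDICT(S → Y '*') = { '*', 'n' }
For Y:
  PREDICT(Y → ε) = { '*' }
  PREDICT(Y → n S) = { 'n' }

All predict sets are disjoint. The grammar IS LL(1).

Answer: Yes, the grammar is LL(1).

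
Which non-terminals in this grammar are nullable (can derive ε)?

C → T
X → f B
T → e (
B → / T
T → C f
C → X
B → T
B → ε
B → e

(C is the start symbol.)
{ 'B' }

A non-terminal is nullable if it can derive ε (the empty string): either it has an ε-production, or it has a production whose right-hand side consists entirely of nullable non-terminals.

ε-productions: B → ε
So B is immediately nullable.
No further non-terminal can be added: every production for the remaining non-terminals contains a terminal or a non-nullable non-terminal.
Nullable = { 'B' }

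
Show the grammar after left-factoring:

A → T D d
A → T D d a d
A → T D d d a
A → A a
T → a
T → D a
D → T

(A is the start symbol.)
A → T D d A'
A' → ε
A' → a d
A' → d a
A → A a
T → a
T → D a
D → T

Left-factoring transforms A → αβ₁ | αβ₂ into A → αA' and A' → β₁ | β₂
(α is the longest common prefix among the alternatives). Repeat until
no nonterminal has two alternatives with a common prefix.

Round 1: A has alternatives sharing prefix 'T D d'. Introduce A': A → T D d A'
  Add: A' → ε
  Add: A' → a d
  Add: A' → d a

No remaining common prefixes — done.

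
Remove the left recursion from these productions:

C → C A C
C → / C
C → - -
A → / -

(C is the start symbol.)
C is directly left-recursive. The standard transformation for
  A → A α₁ | ... | A α_m | β₁ | ... | β_n
is
  A  → β₁ A' | ... | β_n A'
  A' → α₁ A' | ... | α_m A' | ε

C → / C becomes C → / C C'
C → - - becomes C → - - C'
C → C A C becomes C' → A C C'
Add C' → ε

Productions for other non-terminals are unchanged:
  A → / -

Resulting grammar:
C → / C C'
C → - - C'
C' → A C C'
C' → ε
A → / -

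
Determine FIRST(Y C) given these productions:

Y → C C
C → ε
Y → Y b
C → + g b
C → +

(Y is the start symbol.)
FIRST sets of the non-terminals involved (from the grammar, by fixed-point iteration):
  FIRST(Y) = { '+', 'b', ε }
  FIRST(C) = { '+', ε }

To compute FIRST(Y C), process the symbols left to right:
Symbol Y is a non-terminal. Add FIRST(Y) \ {ε} = { '+', 'b' }
Y is nullable (ε ∈ FIRST(Y)), continue to the next symbol.
Symbol C is a non-terminal. Add FIRST(C) \ {ε} = { '+' }
C is nullable (ε ∈ FIRST(C)), continue to the next symbol.
All symbols are nullable, so ε is in the result.
FIRST(Y C) = { '+', 'b', ε }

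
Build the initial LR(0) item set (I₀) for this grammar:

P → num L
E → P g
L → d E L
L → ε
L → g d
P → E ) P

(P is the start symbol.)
{ [E → . P g], [P → . E ) P], [P → . num L], [P' → . P] }

First, augment the grammar with P' → P
I₀ = CLOSURE({ [P' → . P] }):
  [P' → . P] has the dot before P: add [P → . num L], [P → . E ) P]
  [P → . E ) P] has the dot before E: add [E → . P g]
No further items can be added.

I₀ = { [E → . P g], [P → . E ) P], [P → . num L], [P' → . P] }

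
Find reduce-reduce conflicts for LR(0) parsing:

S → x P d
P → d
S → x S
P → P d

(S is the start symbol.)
A reduce-reduce conflict occurs when an LR(0) state has two complete items [A → α .] and [B → β .] — both call for a reduction, and with no lookahead the parser cannot choose between them.

Augment with S' → S and build the canonical LR(0) collection (I0 = CLOSURE({[S' → . S]}), then GOTO on every symbol after a dot until no new states appear). It has 7 states:
  I0: { [S → . x P d], [S → . x S], [S' → . S] }  — shift
  I1: { [S' → S .] }  — accept
  I2: { [P → . P d], [P → . d], [S → . x P d], [S → . x S], [S → x . P d], [S → x . S] }  — shift
  I3: { [P → P . d], [S → x P . d] }  — shift
  I4: { [S → x S .] }  — reduce
  I5: { [P → d .] }  — reduce
  I6: { [P → P d .], [S → x P d .] }  — 2 reduces

I6 contains complete items [P → P d .], [S → x P d .] — reduce-reduce conflict.

Answer: Yes — I6: [P → P d .] vs [S → x P d .]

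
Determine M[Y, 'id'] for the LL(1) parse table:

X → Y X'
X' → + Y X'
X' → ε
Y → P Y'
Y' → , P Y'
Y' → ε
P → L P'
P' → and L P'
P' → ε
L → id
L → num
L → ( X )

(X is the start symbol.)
Y → P Y'

To find M[Y, 'id'], we find productions for Y where 'id' is in the predict set (PREDICT(N → α) = (FIRST(α) \ {ε}) ∪ (FOLLOW(N) if α ⇒* ε)).

Relevant sets:
  FIRST(P) = { '(', 'id', 'num' }

Y → P Y': PREDICT = { '(', 'id', 'num' }
  'id' is in predict set, so this production goes in M[Y, 'id']

M[Y, 'id'] = Y → P Y'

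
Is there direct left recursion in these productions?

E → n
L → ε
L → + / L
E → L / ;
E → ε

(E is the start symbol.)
Direct left recursion occurs when N → N α for some non-terminal N (the right-hand side begins with the left-hand side itself).

E → n: starts with n
L → ε: starts with ε
L → + / L: starts with '+'
E → L / ;: starts with L
E → ε: starts with ε

No direct left recursion found.

Answer: No direct left recursion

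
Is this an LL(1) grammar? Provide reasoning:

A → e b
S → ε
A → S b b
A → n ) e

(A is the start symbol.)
A grammar is LL(1) if for each non-terminal N with multiple productions, the predict sets of those productions are pairwise disjoint, where PREDICT(N → α) = (FIRST(α) \ {ε}) ∪ (FOLLOW(N) if α ⇒* ε).

Relevant sets:
  FIRST(S) = { ε }

For A:
  PREDICT(A → e b) = { 'e' }
  PREDICT(A → S b b) = { 'b' }
  PREDICT(A → n ')' e) = { 'n' }
S has a single production, so nothing to check there.

All predict sets are disjoint. The grammar IS LL(1).

Answer: Yes, the grammar is LL(1).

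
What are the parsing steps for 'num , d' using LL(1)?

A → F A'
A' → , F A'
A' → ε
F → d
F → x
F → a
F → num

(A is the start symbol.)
LL(1) parsing maintains a stack (initially the start symbol over $) and the input. At each step: if the stack top is a terminal, match it against the current input token; if it is a non-terminal N, replace it with the RHS of M[N, lookahead] (the unique production whose predict set contains the lookahead).

Stack is shown with the top on the left.

Stack     Input      Action
---------------------------
A $       num , d $  output A → F A'
F A' $    num , d $  output F → num
num A' $  num , d $  match 'num'
A' $      , d $      output A' → , F A'
, F A' $  , d $      match ','
F A' $    d $        output F → d
d A' $    d $        match 'd'
A' $      $          output A' → ε
$         $          accept

The string is accepted.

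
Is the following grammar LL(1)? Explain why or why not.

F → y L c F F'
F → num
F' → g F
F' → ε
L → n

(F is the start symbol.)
No. Predict set conflict for F': { 'g' }

A grammar is LL(1) if for each non-terminal N with multiple productions, the predict sets of those productions are pairwise disjoint, where PREDICT(N → α) = (FIRST(α) \ {ε}) ∪ (FOLLOW(N) if α ⇒* ε).

Relevant sets:
  FOLLOW(F') = { $, 'g' }

For F:
  PREDICT(F → y L c F F') = { 'y' }
  PREDICT(F → num) = { 'num' }
For F':
  PREDICT(F' → g F) = { 'g' }
  PREDICT(F' → ε) = { $, 'g' }
L has a single production, so nothing to check there.

Conflict found: Predict set conflict for F': { 'g' }
The grammar is NOT LL(1).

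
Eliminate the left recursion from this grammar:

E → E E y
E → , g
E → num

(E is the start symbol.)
E is directly left-recursive. The standard transformation for
  A → A α₁ | ... | A α_m | β₁ | ... | β_n
is
  A  → β₁ A' | ... | β_n A'
  A' → α₁ A' | ... | α_m A' | ε

E → , g becomes E → , g E'
E → num becomes E → num E'
E → E E y becomes E' → E y E'
Add E' → ε

Resulting grammar:
E → , g E'
E → num E'
E' → E y E'
E' → ε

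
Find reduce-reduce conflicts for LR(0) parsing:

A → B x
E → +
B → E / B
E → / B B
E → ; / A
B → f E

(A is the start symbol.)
A reduce-reduce conflict occurs when an LR(0) state has two complete items [A → α .] and [B → β .] — both call for a reduction, and with no lookahead the parser cannot choose between them.

Augment with A' → A and build the canonical LR(0) collection (I0 = CLOSURE({[A' → . A]}), then GOTO on every symbol after a dot until no new states appear). It has 16 states:
  I0: { [A → . B x], [A' → . A], [B → . E / B], [B → . f E], [E → . +], [E → . / B B], [E → . ; / A] }  — shift
  I1: { [E → + .] }  — reduce
  I2: { [B → . E / B], [B → . f E], [E → . +], [E → . / B B], [E → . ; / A], [E → / . B B] }  — shift
  I3: { [E → ; . / A] }  — shift
  I4: { [A' → A .] }  — accept
  I5: { [A → B . x] }  — shift
  I6: { [B → E . / B] }  — shift
  I7: { [B → f . E], [E → . +], [E → . / B B], [E → . ; / A] }  — shift
  I8: { [B → f E .] }  — reduce
  I9: { [B → . E / B], [B → . f E], [B → E / . B], [E → . +], [E → . / B B], [E → . ; / A] }  — shift
  I10: { [B → E / B .] }  — reduce
  I11: { [A → B x .] }  — reduce
  I12: { [A → . B x], [B → . E / B], [B → . f E], [E → . +], [E → . / B B], [E → . ; / A], [E → ; / . A] }  — shift
  I13: { [E → ; / A .] }  — reduce
  I14: { [B → . E / B], [B → . f E], [E → . +], [E → . / B B], [E → . ; / A], [E → / B . B] }  — shift
  I15: { [E → / B B .] }  — reduce

No state contains more than one complete item.

Answer: No reduce-reduce conflicts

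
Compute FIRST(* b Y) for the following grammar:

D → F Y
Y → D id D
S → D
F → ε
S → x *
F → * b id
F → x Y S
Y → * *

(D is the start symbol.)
{ '*' }

To compute FIRST(* b Y), process the symbols left to right:
Symbol * is a terminal. Add '*' and stop.
FIRST(* b Y) = { '*' }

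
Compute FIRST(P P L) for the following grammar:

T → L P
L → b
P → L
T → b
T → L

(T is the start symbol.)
{ 'b' }

FIRST sets of the non-terminals involved (from the grammar, by fixed-point iteration):
  FIRST(P) = { 'b' }

To compute FIRST(P P L), process the symbols left to right:
Symbol P is a non-terminal. Add FIRST(P) \ {ε} = { 'b' }
P is not nullable (ε ∉ FIRST(P)), so stop here.
FIRST(P P L) = { 'b' }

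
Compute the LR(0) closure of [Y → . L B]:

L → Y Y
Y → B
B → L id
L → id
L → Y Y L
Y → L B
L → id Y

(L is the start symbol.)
{ [B → . L id], [L → . Y Y L], [L → . Y Y], [L → . id Y], [L → . id], [Y → . B], [Y → . L B] }

Start with: [Y → . L B]
  [Y → . L B] has the dot before L: add [L → . Y Y], [L → . id], [L → . Y Y L], [L → . id Y]
  [L → . Y Y] has the dot before Y: add [Y → . B]
  [Y → . B] has the dot before B: add [B → . L id]
No further items can be added.

CLOSURE = { [B → . L id], [L → . Y Y L], [L → . Y Y], [L → . id Y], [L → . id], [Y → . B], [Y → . L B] }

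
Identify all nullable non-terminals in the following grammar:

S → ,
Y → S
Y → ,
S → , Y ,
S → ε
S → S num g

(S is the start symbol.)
ε-productions: S → ε
So S is immediately nullable.
Y → S: every symbol on the right is nullable, so Y is nullable too.
Every non-terminal is now nullable.
Nullable = { 'S', 'Y' }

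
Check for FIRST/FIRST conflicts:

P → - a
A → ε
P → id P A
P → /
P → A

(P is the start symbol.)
A FIRST/FIRST conflict occurs when two productions N → α and N → β for the same non-terminal have FIRST(α) ∩ FIRST(β) ≠ ∅ (with ε ∈ FIRST of a nullable right-hand side, so two nullable alternatives also conflict).

FIRST sets of the non-terminals at (or reachable through a nullable prefix from) the front of some alternative:
  FIRST(A) = { ε }

Productions for P:
  P → - a: FIRST = { '-' }
  P → id P A: FIRST = { 'id' }
  P → /: FIRST = { '/' }
  P → A: FIRST = { ε }
A has only one production, so no FIRST/FIRST conflict is possible there.

All alternatives of each non-terminal have pairwise disjoint FIRST sets.

Answer: No FIRST/FIRST conflicts.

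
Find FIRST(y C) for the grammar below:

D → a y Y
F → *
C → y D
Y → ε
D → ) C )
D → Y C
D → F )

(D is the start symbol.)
To compute FIRST(y C), process the symbols left to right:
Symbol y is a terminal. Add 'y' and stop.
FIRST(y C) = { 'y' }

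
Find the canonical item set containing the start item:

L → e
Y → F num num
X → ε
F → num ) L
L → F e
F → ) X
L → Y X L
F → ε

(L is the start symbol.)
{ [F → . ) X], [F → . num ) L], [F → .], [L → . F e], [L → . Y X L], [L → . e], [L' → . L], [Y → . F num num] }

First, augment the grammar with L' → L
I₀ = CLOSURE({ [L' → . L] }):
  [L' → . L] has the dot before L: add [L → . e], [L → . F e], [L → . Y X L]
  [L → . F e] has the dot before F: add [F → . num ) L], [F → . ) X], [F → .]
  [L → . Y X L] has the dot before Y: add [Y → . F num num]
No further items can be added.

I₀ = { [F → . ) X], [F → . num ) L], [F → .], [L → . F e], [L → . Y X L], [L → . e], [L' → . L], [Y → . F num num] }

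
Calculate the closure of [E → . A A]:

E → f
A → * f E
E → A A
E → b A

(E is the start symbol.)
To compute CLOSURE, for each item [A → α.Bβ] where B is a non-terminal, add [B → .γ] for all productions B → γ; repeat for the newly added items until nothing changes.

Start with: [E → . A A]
  [E → . A A] has the dot before A: add [A → . * f E]
No further items can be added.

CLOSURE = { [A → . * f E], [E → . A A] }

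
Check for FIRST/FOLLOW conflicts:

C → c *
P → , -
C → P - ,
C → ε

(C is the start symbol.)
Nullable non-terminals: C.
FIRST sets used below: FIRST(P) = { ',' }

C: nullable alternative(s) C → ε; FOLLOW(C) = { $ }
  C → c *: FIRST \ {ε} = { 'c' } — disjoint from FOLLOW(C)
  C → P - ,: FIRST \ {ε} = { ',' } — disjoint from FOLLOW(C)
  C → ε: FIRST \ {ε} = { } — this is the only nullable alternative, skip

P has no nullable alternative, so no FIRST/FOLLOW check is needed there.

No FIRST/FOLLOW conflicts found.

Answer: No FIRST/FOLLOW conflicts.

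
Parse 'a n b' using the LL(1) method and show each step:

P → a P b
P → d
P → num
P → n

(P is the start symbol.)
Stack is shown with the top on the left.

Stack    Input    Action
------------------------
P $      a n b $  output P → a P b
a P b $  a n b $  match 'a'
P b $    n b $    output P → n
n b $    n b $    match 'n'
b $      b $      match 'b'
$        $        accept

The string is accepted.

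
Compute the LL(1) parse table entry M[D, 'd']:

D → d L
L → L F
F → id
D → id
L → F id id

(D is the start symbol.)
D → d L

To find M[D, 'd'], we find productions for D where 'd' is in the predict set (PREDICT(N → α) = (FIRST(α) \ {ε}) ∪ (FOLLOW(N) if α ⇒* ε)).

D → d L: PREDICT = { 'd' }
  'd' is in predict set, so this production goes in M[D, 'd']
D → id: PREDICT = { 'id' }

M[D, 'd'] = D → d L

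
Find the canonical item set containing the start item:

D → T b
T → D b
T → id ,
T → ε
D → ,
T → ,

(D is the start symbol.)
{ [D → . ,], [D → . T b], [D' → . D], [T → . ,], [T → . D b], [T → . id ,], [T → .] }

First, augment the grammar with D' → D
I₀ = CLOSURE({ [D' → . D] }):
  [D' → . D] has the dot before D: add [D → . T b], [D → . ,]
  [D → . T b] has the dot before T: add [T → . D b], [T → . id ,], [T → .], [T → . ,]
No further items can be added.

I₀ = { [D → . ,], [D → . T b], [D' → . D], [T → . ,], [T → . D b], [T → . id ,], [T → .] }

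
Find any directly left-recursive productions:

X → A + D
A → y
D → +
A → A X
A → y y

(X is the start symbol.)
X → A + D: starts with A
A → y: starts with y
D → +: starts with '+'
A → A X: LEFT RECURSIVE (starts with A)
A → y y: starts with y

The grammar has direct left recursion on: A.

Answer: Yes, A is left-recursive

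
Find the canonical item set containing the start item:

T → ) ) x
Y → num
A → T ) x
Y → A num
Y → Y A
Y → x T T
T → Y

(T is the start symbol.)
First, augment the grammar with T' → T
I₀ = CLOSURE({ [T' → . T] }):
  [T' → . T] has the dot before T: add [T → . ) ) x], [T → . Y]
  [T → . Y] has the dot before Y: add [Y → . num], [Y → . A num], [Y → . Y A], [Y → . x T T]
  [Y → . A num] has the dot before A: add [A → . T ) x]
No further items can be added.

I₀ = { [A → . T ) x], [T → . ) ) x], [T → . Y], [T' → . T], [Y → . A num], [Y → . Y A], [Y → . num], [Y → . x T T] }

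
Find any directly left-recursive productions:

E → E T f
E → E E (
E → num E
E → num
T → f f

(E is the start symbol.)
Yes, E is left-recursive

Direct left recursion occurs when N → N α for some non-terminal N (the right-hand side begins with the left-hand side itself).

E → E T f: LEFT RECURSIVE (starts with E)
E → E E (: LEFT RECURSIVE (starts with E)
E → num E: starts with num
E → num: starts with num
T → f f: starts with f

The grammar has direct left recursion on: E.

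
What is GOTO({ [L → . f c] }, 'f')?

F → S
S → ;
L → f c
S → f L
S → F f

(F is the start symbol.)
{ [L → f . c] }

GOTO(I, 'f') = CLOSURE({ [A → αX.β] : [A → α.Xβ] ∈ I, X = 'f' })

Items with dot before 'f', with the dot advanced:
  [L → . f c] → [L → f . c]
Closure adds nothing (no advanced item has the dot before a non-terminal).

GOTO = { [L → f . c] }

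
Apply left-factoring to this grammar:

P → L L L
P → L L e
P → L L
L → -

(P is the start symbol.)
Left-factoring transforms A → αβ₁ | αβ₂ into A → αA' and A' → β₁ | β₂
(α is the longest common prefix among the alternatives). Repeat until
no nonterminal has two alternatives with a common prefix.

Round 1: P has alternatives sharing prefix 'L L'. Introduce P': P → L L P'
  Add: P' → L
  Add: P' → e
  Add: P' → ε

No remaining common prefixes — done.

Resulting grammar:
P → L L P'
P' → L
P' → e
P' → ε
L → -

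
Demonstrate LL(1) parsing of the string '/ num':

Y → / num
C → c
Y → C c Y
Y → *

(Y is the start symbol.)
LL(1) parsing maintains a stack (initially the start symbol over $) and the input. At each step: if the stack top is a terminal, match it against the current input token; if it is a non-terminal N, replace it with the RHS of M[N, lookahead] (the unique production whose predict set contains the lookahead).

Stack is shown with the top on the left.

Stack    Input    Action
------------------------
Y $      / num $  output Y → / num
/ num $  / num $  match '/'
num $    num $    match 'num'
$        $        accept

The string is accepted.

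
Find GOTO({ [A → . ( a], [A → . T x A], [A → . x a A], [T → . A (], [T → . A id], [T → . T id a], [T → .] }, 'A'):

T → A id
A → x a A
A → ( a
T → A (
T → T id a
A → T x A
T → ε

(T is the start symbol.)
{ [T → A . (], [T → A . id] }

GOTO(I, 'A') = CLOSURE({ [A → αX.β] : [A → α.Xβ] ∈ I, X = 'A' })

Items with dot before 'A', with the dot advanced:
  [T → . A (] → [T → A . (]
  [T → . A id] → [T → A . id]
Closure adds nothing (no advanced item has the dot before a non-terminal).

GOTO = { [T → A . (], [T → A . id] }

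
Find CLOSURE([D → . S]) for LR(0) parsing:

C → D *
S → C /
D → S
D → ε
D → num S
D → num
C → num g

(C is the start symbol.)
To compute CLOSURE, for each item [A → α.Bβ] where B is a non-terminal, add [B → .γ] for all productions B → γ; repeat for the newly added items until nothing changes.

Start with: [D → . S]
  [D → . S] has the dot before S: add [S → . C /]
  [S → . C /] has the dot before C: add [C → . D *], [C → . num g]
  [C → . D *] has the dot before D: add [D → .], [D → . num S], [D → . num]
No further items can be added.

CLOSURE = { [C → . D *], [C → . num g], [D → . S], [D → . num S], [D → . num], [D → .], [S → . C /] }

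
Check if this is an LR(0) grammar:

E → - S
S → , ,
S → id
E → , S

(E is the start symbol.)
Yes, the grammar is LR(0)

Augment with E' → E and build the canonical LR(0) collection (I0 = CLOSURE({[E' → . E]}), then GOTO on every symbol after a dot until no new states appear). It has 9 states:
  I0: { [E → . , S], [E → . - S], [E' → . E] }  — shift
  I1: { [E → , . S], [S → . , ,], [S → . id] }  — shift
  I2: { [E → - . S], [S → . , ,], [S → . id] }  — shift
  I3: { [E' → E .] }  — accept
  I4: { [S → , . ,] }  — shift
  I5: { [E → - S .] }  — reduce
  I6: { [S → id .] }  — reduce
  I7: { [S → , , .] }  — reduce
  I8: { [E → , S .] }  — reduce

Every state is either a pure shift/goto state or contains exactly one complete item and nothing to shift — no conflicts. The grammar is LR(0).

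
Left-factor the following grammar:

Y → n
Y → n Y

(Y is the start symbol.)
Y → n Y'
Y' → ε
Y' → Y

Left-factoring transforms A → αβ₁ | αβ₂ into A → αA' and A' → β₁ | β₂
(α is the longest common prefix among the alternatives). Repeat until
no nonterminal has two alternatives with a common prefix.

Round 1: Y has alternatives sharing prefix 'n'. Introduce Y': Y → n Y'
  Add: Y' → ε
  Add: Y' → Y

No remaining common prefixes — done.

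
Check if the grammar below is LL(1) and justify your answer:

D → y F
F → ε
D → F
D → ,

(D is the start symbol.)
A grammar is LL(1) if for each non-terminal N with multiple productions, the predict sets of those productions are pairwise disjoint, where PREDICT(N → α) = (FIRST(α) \ {ε}) ∪ (FOLLOW(N) if α ⇒* ε).

Relevant sets:
  FIRST(F) = { ε }
  FOLLOW(D) = { $ }

For D:
  PREDICT(D → y F) = { 'y' }
  PREDICT(D → F) = { $ }
  PREDICT(D → ',') = { ',' }
F has a single production, so nothing to check there.

All predict sets are disjoint. The grammar IS LL(1).

Answer: Yes, the grammar is LL(1).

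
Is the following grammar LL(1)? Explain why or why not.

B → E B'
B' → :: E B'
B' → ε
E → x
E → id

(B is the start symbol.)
A grammar is LL(1) if for each non-terminal N with multiple productions, the predict sets of those productions are pairwise disjoint, where PREDICT(N → α) = (FIRST(α) \ {ε}) ∪ (FOLLOW(N) if α ⇒* ε).

Relevant sets:
  FOLLOW(B') = { $ }

For B':
  PREDICT(B' → :: E B') = { '::' }
  PREDICT(B' → ε) = { $ }
For E:
  PREDICT(E → x) = { 'x' }
  PREDICT(E → id) = { 'id' }
B has a single production, so nothing to check there.

All predict sets are disjoint. The grammar IS LL(1).

Answer: Yes, the grammar is LL(1).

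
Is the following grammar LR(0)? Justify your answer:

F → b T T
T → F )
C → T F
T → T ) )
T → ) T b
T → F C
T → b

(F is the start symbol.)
A grammar is LR(0) if no state in the canonical LR(0) collection has:
  - both a shift item (dot before a terminal) and a complete item (shift-reduce conflict), or
  - two or more complete items (reduce-reduce conflict; the accept item [F' → F .] counts as a complete item here).

Augment with F' → F and build the canonical LR(0) collection (I0 = CLOSURE({[F' → . F]}), then GOTO on every symbol after a dot until no new states appear). It has 18 states:
  I0: { [F → . b T T], [F' → . F] }  — shift
  I1: { [F' → F .] }  — accept
  I2: { [F → . b T T], [F → b . T T], [T → . ) T b], [T → . F )], [T → . F C], [T → . T ) )], [T → . b] }  — shift
  I3: { [F → . b T T], [T → ) . T b], [T → . ) T b], [T → . F )], [T → . F C], [T → . T ) )], [T → . b] }  — shift
  I4: { [C → . T F], [F → . b T T], [T → . ) T b], [T → . F )], [T → . F C], [T → . T ) )], [T → . b], [T → F . )], [T → F . C] }  — shift
  I5: { [F → . b T T], [F → b T . T], [T → . ) T b], [T → . F )], [T → . F C], [T → . T ) )], [T → . b], [T → T . ) )] }  — shift
  I6: { [F → . b T T], [F → b . T T], [T → . ) T b], [T → . F )], [T → . F C], [T → . T ) )], [T → . b], [T → b .] }  — shift, reduce
  I7: { [F → . b T T], [T → ) . T b], [T → . ) T b], [T → . F )], [T → . F C], [T → . T ) )], [T → . b], [T → T ) . )] }  — shift
  I8: { [F → b T T .], [T → T . ) )] }  — shift, reduce
  I9: { [T → T ) . )] }  — shift
  I10: { [T → T ) ) .] }  — reduce
  I11: { [F → . b T T], [T → ) . T b], [T → . ) T b], [T → . F )], [T → . F C], [T → . T ) )], [T → . b], [T → T ) ) .] }  — shift, reduce
  I12: { [T → ) T . b], [T → T . ) )] }  — shift
  I13: { [T → ) T b .] }  — reduce
  I14: { [F → . b T T], [T → ) . T b], [T → . ) T b], [T → . F )], [T → . F C], [T → . T ) )], [T → . b], [T → F ) .] }  — shift, reduce
  I15: { [T → F C .] }  — reduce
  I16: { [C → T . F], [F → . b T T], [T → T . ) )] }  — shift
  I17: { [C → T F .] }  — reduce

Conflict in state I6:
  Shift-reduce conflict between [T → b .] and [F → . b T T]
So the grammar is NOT LR(0).

Answer: No. Shift-reduce conflict between [T → b .] and [F → . b T T]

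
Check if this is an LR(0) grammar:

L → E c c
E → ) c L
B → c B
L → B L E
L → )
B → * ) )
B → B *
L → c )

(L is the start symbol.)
No. Shift-reduce conflict between [L → ) .] and [E → ) . c L]

Augment with L' → L and build the canonical LR(0) collection (I0 = CLOSURE({[L' → . L]}), then GOTO on every symbol after a dot until no new states appear). It has 21 states:
  I0: { [B → . * ) )], [B → . B *], [B → . c B], [E → . ) c L], [L → . )], [L → . B L E], [L → . E c c], [L → . c )], [L' → . L] }  — shift
  I1: { [E → ) . c L], [L → ) .] }  — shift, reduce
  I2: { [B → * . ) )] }  — shift
  I3: { [B → . * ) )], [B → . B *], [B → . c B], [B → B . *], [E → . ) c L], [L → . )], [L → . B L E], [L → . E c c], [L → . c )], [L → B . L E] }  — shift
  I4: { [L → E . c c] }  — shift
  I5: { [L' → L .] }  — accept
  I6: { [B → . * ) )], [B → . B *], [B → . c B], [B → c . B], [L → c . )] }  — shift
  I7: { [L → c ) .] }  — reduce
  I8: { [B → B . *], [B → c B .] }  — shift, reduce
  I9: { [B → . * ) )], [B → . B *], [B → . c B], [B → c . B] }  — shift
  I10: { [B → B * .] }  — reduce
  I11: { [L → E c . c] }  — shift
  I12: { [L → E c c .] }  — reduce
  I13: { [B → * . ) )], [B → B * .] }  — shift, reduce
  I14: { [E → . ) c L], [L → B L . E] }  — shift
  I15: { [E → ) . c L] }  — shift
  I16: { [L → B L E .] }  — reduce
  I17: { [B → . * ) )], [B → . B *], [B → . c B], [E → ) c . L], [E → . ) c L], [L → . )], [L → . B L E], [L → . E c c], [L → . c )] }  — shift
  I18: { [E → ) c L .] }  — reduce
  I19: { [B → * ) . )] }  — shift
  I20: { [B → * ) ) .] }  — reduce

Conflict in state I1:
  Shift-reduce conflict between [L → ) .] and [E → ) . c L]
So the grammar is NOT LR(0).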